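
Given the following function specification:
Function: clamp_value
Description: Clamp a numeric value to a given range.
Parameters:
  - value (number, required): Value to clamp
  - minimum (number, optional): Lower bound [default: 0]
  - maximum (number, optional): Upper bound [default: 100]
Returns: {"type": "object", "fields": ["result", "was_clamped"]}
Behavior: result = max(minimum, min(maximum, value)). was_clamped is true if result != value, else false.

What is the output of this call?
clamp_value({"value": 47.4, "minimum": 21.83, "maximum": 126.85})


result = max(21.83, min(126.85, 47.4)) = max(21.83, 47.4) = 47.4
was_clamped = (47.4 != 47.4) = false
Output:
{"result": 47.4, "was_clamped": false}


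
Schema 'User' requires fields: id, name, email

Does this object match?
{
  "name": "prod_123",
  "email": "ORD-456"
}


Checking required fields...
Missing: id
Invalid - missing required field 'id'


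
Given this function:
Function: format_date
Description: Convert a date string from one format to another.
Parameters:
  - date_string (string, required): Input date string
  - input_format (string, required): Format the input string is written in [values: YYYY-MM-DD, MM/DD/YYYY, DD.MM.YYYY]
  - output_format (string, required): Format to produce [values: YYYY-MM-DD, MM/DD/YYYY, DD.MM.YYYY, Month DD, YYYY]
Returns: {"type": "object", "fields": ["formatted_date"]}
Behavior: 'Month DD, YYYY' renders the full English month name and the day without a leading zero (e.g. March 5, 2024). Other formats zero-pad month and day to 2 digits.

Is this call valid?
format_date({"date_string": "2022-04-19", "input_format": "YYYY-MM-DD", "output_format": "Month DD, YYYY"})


Checking all required parameters present and types match... All valid.
Valid


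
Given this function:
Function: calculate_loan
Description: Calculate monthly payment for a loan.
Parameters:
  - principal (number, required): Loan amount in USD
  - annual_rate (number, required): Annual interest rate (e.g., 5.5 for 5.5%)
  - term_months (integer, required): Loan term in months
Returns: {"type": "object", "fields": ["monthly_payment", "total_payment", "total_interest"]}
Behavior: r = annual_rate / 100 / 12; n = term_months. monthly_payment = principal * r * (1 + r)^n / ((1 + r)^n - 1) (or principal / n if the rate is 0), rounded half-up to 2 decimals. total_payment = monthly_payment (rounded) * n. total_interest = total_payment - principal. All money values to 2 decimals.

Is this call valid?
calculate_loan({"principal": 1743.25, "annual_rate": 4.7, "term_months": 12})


Checking all required parameters present and types match... All valid.
Valid


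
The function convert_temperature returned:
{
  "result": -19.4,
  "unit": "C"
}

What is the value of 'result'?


-19.4


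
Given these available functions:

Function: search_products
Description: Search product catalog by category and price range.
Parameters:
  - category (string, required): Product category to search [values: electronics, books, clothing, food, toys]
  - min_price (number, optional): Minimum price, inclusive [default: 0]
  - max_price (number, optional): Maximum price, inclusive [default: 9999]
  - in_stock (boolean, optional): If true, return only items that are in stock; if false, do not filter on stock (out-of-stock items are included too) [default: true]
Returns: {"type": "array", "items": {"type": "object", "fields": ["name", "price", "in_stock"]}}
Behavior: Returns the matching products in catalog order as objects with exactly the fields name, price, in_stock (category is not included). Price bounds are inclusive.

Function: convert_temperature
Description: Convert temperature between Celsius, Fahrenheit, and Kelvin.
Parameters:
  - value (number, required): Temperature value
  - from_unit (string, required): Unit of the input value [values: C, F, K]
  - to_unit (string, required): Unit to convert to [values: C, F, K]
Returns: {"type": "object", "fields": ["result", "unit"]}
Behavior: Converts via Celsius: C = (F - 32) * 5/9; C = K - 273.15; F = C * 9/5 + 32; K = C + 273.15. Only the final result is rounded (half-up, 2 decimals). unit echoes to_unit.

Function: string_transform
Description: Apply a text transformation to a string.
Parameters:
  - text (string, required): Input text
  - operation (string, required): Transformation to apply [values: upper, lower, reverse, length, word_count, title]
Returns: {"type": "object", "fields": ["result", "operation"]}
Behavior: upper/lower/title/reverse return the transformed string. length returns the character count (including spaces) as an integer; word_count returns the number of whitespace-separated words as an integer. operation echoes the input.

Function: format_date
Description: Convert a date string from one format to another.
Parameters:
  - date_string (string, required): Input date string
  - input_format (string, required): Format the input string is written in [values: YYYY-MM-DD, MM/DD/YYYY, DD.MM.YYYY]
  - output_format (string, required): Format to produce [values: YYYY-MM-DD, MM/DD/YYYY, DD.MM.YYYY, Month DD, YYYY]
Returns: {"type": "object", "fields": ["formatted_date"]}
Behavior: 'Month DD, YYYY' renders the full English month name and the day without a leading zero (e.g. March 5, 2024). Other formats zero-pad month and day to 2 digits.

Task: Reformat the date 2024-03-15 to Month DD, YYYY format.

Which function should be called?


The task needs a function whose description is: Convert a date string from one format to another.
format_date


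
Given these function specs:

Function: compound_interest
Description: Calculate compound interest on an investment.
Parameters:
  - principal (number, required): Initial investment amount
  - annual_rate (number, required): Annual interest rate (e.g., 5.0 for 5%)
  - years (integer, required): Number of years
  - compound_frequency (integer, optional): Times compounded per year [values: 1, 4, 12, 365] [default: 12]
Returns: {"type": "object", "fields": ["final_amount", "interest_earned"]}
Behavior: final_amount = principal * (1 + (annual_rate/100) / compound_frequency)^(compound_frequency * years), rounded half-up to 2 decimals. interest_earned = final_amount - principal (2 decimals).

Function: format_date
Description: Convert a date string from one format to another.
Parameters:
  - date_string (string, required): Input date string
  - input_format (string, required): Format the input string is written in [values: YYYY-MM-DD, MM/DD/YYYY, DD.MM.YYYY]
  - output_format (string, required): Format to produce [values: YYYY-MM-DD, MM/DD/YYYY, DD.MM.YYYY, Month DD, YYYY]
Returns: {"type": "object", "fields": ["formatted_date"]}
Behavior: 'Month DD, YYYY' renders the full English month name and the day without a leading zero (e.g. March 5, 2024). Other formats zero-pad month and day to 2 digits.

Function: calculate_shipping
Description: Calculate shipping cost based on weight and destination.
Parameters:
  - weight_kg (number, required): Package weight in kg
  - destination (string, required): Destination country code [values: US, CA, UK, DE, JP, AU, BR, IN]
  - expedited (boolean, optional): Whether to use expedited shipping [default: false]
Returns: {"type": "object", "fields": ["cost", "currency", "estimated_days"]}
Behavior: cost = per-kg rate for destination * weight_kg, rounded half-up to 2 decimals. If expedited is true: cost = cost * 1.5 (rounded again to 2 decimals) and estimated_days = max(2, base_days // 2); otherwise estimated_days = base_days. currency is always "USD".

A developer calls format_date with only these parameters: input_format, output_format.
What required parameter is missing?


Required parameters: date_string, input_format, output_format
Provided: input_format, output_format
Missing: date_string
date_string


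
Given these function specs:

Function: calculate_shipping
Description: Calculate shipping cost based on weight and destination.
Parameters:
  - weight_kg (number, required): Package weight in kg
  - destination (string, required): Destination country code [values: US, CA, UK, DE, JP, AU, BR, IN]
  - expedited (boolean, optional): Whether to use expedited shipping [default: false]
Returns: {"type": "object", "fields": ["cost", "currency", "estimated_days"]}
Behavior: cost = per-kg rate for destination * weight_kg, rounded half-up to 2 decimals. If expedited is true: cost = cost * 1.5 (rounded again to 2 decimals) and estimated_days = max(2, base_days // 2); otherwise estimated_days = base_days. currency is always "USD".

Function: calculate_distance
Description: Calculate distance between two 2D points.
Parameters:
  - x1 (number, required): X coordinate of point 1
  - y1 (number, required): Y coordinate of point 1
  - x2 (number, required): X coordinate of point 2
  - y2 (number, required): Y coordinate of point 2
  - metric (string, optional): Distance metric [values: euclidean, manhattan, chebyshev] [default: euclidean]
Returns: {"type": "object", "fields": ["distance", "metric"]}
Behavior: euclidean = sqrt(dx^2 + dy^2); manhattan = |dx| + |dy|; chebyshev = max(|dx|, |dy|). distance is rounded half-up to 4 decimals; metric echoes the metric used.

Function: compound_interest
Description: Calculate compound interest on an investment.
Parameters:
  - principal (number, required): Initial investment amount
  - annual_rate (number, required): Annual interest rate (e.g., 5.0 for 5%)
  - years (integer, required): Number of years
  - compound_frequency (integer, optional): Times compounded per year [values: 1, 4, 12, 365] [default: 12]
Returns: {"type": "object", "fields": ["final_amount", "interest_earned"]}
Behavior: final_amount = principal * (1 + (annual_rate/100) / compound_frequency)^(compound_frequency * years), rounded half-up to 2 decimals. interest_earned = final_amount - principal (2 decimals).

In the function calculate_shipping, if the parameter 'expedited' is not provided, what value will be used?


The calculate_shipping spec declares:
  - expedited (boolean, optional): Whether to use expedited shipping [default: false]
Default:
false


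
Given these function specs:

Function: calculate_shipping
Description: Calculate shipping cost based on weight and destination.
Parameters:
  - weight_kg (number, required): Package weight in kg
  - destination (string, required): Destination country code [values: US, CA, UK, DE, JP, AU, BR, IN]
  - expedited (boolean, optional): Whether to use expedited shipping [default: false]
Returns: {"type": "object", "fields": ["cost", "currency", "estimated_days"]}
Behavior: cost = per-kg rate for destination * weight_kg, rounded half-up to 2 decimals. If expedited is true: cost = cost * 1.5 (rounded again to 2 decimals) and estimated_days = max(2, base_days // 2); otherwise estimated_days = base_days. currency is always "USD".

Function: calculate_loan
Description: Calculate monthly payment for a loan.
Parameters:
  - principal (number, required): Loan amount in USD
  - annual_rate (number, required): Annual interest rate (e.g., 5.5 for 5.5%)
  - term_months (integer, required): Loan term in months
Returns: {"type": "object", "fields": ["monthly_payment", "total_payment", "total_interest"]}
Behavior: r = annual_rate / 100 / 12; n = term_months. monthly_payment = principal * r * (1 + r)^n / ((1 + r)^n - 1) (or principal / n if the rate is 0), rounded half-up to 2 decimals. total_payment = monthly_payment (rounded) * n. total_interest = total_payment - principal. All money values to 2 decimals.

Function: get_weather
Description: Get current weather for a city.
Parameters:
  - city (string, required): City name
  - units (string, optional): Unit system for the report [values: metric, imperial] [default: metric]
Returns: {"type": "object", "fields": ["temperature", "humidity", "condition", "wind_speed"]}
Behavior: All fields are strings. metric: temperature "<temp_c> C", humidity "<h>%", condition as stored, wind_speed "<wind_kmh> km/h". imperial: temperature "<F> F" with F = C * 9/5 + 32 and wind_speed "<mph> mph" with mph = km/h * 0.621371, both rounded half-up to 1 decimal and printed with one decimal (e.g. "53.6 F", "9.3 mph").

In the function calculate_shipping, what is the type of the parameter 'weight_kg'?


The calculate_shipping spec declares:
  - weight_kg (number, required): Package weight in kg
Type:
number


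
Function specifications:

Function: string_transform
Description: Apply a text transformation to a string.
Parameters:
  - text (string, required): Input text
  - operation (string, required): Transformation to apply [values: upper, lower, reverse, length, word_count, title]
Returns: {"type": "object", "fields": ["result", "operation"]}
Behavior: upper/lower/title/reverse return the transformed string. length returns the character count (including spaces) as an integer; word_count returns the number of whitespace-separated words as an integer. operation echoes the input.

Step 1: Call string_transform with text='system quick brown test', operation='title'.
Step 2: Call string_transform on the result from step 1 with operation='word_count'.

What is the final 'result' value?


Step 1: string_transform(text='system quick brown test', operation='title')
  -> result = 'System Quick Brown Test'
Step 2: string_transform(text='System Quick Brown Test', operation='word_count')
  words: System, Quick, Brown, Test -> 4
  -> result = 4
4


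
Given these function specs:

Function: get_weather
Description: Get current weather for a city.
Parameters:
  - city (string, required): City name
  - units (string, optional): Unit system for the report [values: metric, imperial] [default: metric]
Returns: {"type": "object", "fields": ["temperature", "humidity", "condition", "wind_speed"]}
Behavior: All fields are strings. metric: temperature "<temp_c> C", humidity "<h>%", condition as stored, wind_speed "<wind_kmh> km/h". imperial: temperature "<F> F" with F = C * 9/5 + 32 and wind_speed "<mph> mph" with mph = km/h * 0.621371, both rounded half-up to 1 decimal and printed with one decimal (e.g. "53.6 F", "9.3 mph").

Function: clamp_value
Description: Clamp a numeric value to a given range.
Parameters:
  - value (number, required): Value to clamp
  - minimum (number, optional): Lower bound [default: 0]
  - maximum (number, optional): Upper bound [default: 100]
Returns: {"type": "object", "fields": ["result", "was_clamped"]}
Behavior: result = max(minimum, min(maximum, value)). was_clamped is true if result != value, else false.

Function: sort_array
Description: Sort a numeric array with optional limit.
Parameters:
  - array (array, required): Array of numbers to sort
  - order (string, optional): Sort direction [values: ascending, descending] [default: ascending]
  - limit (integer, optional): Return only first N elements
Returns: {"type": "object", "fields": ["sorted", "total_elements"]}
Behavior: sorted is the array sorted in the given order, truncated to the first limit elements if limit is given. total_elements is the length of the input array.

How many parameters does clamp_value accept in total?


Parameters of clamp_value: value (required), minimum (optional), maximum (optional)
Total:
3


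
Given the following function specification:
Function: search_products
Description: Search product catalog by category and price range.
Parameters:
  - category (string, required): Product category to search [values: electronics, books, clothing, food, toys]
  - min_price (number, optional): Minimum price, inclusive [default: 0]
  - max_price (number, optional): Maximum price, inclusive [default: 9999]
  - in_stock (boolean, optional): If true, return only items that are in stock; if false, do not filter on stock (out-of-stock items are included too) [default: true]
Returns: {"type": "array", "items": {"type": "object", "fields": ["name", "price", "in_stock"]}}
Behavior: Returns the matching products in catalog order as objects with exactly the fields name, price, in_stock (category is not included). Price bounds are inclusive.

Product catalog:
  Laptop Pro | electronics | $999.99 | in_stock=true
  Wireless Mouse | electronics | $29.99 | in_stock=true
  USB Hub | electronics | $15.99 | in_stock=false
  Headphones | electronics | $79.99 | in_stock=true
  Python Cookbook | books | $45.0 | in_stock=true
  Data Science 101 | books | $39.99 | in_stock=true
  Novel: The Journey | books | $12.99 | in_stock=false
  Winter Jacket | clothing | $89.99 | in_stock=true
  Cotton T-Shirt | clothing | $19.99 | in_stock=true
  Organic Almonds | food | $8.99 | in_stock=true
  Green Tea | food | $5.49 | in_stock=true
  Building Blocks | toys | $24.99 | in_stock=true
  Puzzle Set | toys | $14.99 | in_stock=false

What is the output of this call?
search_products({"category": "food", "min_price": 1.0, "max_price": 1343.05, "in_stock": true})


Filter: category=food, 1.0 <= price <= 1343.05, in-stock only
  Organic Almonds ($8.99): keep
  Green Tea ($5.49): keep
Output:
[{"name": "Organic Almonds", "price": 8.99, "in_stock": true}, {"name": "Green Tea", "price": 5.49, "in_stock": true}]


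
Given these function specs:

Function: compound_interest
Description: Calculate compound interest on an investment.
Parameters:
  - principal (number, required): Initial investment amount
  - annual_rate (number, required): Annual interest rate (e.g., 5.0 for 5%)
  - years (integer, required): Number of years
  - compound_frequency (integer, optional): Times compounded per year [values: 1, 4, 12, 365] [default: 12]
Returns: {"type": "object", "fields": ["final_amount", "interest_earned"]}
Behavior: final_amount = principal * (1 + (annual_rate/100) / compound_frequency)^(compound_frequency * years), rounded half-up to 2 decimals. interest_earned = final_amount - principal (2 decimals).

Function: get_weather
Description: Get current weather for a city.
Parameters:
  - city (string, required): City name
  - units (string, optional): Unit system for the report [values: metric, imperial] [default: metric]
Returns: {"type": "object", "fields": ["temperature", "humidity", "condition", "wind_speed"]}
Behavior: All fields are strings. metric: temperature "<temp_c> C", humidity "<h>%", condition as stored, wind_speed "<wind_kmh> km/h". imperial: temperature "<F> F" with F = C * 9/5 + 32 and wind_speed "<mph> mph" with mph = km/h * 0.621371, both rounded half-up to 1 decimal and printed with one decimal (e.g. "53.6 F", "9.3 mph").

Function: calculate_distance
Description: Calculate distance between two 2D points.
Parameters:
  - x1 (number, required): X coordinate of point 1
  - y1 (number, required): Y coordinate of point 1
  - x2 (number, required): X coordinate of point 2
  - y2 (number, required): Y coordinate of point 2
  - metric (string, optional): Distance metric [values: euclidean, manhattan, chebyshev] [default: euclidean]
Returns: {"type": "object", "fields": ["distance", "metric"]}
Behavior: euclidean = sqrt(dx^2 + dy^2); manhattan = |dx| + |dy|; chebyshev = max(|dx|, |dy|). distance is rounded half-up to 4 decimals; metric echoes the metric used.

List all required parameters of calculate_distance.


Parameters of calculate_distance and their required/optional flag:
  x1: required
  y1: required
  x2: required
  y2: required
  metric: optional
x1, x2, y1, y2


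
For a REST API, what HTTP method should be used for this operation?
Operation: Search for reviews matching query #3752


GET = read, POST = create, PUT = update/replace, DELETE = remove
This operation is a read.
GET


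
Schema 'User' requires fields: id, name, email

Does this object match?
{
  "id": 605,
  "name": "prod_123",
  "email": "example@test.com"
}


Checking required fields... All present.
Valid - all required fields present


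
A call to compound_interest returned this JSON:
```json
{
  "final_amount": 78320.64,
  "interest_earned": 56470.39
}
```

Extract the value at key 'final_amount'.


78320.64


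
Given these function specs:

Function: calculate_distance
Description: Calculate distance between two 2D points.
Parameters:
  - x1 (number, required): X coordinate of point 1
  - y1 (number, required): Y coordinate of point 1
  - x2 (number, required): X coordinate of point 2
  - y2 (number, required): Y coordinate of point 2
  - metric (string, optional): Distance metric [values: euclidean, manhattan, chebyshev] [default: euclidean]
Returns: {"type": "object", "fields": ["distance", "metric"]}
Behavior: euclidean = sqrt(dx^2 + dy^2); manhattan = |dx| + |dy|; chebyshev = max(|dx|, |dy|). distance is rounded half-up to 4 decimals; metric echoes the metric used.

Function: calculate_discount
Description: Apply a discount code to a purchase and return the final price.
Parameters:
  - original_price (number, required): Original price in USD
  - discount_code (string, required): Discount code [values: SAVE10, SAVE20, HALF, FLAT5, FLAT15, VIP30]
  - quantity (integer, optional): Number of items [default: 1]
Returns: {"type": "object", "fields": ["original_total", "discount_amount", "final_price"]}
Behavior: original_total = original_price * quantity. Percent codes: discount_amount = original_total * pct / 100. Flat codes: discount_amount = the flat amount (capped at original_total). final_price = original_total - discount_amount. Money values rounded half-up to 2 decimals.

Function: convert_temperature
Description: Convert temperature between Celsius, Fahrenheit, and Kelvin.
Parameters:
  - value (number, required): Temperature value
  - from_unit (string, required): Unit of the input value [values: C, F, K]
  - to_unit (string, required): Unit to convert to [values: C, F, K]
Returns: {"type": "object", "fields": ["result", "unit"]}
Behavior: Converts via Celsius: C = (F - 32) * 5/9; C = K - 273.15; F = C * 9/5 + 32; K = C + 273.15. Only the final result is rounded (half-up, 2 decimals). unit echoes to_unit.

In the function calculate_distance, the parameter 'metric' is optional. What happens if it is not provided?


The calculate_distance spec declares:
  - metric (string, optional): Distance metric [values: euclidean, manhattan, chebyshev] [default: euclidean]
It defaults to euclidean


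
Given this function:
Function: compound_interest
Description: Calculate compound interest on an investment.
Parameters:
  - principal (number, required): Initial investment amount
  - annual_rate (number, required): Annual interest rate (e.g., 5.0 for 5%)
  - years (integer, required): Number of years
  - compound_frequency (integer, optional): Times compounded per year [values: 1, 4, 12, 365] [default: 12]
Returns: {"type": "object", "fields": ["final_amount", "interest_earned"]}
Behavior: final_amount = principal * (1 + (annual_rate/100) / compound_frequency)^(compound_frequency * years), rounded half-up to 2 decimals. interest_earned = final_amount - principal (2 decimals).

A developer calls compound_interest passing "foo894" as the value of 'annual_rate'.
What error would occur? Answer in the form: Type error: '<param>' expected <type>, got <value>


Spec: 'annual_rate' is declared as number; "foo894" is a string.
Type error: 'annual_rate' expected number, got "foo894"


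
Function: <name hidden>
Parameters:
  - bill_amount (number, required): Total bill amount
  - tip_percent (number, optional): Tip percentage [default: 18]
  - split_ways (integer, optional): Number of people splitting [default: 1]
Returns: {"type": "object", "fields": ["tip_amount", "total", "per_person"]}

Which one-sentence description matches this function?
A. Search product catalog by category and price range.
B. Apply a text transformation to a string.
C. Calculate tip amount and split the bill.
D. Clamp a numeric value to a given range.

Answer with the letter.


Parameters bill_amount, tip_percent, split_ways and return ["tip_amount", "total", "per_person"] fit: Calculate tip amount and split the bill.
C


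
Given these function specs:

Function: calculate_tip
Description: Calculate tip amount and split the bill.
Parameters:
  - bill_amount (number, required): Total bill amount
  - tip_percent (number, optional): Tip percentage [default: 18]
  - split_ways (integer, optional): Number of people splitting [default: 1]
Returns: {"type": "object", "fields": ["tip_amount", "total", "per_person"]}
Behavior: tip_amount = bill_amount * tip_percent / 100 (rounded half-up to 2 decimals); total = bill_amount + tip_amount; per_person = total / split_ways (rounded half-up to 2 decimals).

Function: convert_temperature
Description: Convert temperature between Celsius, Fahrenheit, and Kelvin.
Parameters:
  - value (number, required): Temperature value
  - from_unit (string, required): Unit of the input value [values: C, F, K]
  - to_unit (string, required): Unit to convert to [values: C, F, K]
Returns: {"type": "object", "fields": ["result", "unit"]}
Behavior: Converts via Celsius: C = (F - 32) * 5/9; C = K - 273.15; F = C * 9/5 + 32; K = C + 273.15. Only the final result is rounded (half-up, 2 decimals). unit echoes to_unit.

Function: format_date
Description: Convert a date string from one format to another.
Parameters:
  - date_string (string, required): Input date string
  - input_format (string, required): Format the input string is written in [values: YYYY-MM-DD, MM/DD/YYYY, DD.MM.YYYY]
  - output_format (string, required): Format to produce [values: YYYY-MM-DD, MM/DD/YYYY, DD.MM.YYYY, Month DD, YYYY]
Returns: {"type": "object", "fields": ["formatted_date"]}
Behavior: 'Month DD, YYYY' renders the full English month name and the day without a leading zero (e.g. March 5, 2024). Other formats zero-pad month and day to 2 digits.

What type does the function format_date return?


The format_date spec declares Returns: {"type": "object", "fields": ["formatted_date"]}
Type:
object


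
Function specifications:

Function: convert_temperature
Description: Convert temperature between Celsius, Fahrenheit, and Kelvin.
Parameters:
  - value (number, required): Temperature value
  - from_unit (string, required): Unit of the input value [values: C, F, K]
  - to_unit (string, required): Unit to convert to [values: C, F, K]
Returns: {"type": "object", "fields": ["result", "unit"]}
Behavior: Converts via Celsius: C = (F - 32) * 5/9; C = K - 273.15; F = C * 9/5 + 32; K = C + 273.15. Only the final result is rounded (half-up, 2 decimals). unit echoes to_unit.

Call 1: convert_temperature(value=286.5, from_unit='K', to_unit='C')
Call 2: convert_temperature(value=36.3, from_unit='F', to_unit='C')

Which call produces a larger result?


Call 1:
  To C: 286.5 - 273.15 = 13.35
  Target is C: 13.35
  Round to 2 decimals: 13.35
  -> 13.35 C
Call 2:
  To C: (36.3 - 32) * 5/9 = 2.388889
  Target is C: 2.388889
  Round to 2 decimals: 2.39
  -> 2.39 C
Call 1 (13.35 C)


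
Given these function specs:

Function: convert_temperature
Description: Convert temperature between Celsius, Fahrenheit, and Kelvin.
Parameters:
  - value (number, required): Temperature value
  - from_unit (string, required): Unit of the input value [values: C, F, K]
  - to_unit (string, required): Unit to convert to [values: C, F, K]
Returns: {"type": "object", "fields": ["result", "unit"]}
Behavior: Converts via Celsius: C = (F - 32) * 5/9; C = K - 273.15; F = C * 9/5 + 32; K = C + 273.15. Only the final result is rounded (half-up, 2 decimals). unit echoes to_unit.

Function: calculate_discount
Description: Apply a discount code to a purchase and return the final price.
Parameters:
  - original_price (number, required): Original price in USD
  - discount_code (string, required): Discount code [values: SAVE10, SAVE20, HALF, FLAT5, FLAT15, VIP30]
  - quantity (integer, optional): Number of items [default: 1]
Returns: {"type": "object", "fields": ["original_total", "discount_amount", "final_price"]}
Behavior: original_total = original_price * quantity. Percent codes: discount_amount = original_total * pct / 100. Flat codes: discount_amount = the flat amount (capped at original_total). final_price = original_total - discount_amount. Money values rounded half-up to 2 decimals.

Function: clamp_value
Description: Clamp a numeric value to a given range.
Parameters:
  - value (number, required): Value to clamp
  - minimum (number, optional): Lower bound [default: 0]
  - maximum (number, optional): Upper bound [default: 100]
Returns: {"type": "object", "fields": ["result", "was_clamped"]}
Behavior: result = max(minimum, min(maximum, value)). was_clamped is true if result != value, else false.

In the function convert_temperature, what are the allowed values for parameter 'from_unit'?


The convert_temperature spec declares:
  - from_unit (string, required): Unit of the input value [values: C, F, K]
Allowed values:
C, F, K


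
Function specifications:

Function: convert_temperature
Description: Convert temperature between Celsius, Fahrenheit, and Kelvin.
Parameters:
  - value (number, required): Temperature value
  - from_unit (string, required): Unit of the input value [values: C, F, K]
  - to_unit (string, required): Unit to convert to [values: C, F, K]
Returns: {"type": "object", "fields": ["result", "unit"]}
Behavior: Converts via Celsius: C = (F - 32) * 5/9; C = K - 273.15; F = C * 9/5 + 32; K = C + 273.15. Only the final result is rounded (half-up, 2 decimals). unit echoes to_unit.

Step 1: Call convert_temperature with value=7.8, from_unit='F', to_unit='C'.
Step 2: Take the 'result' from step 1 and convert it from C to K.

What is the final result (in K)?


Step 1: convert_temperature(value=7.8, from_unit=F, to_unit=C)
  To C: (7.8 - 32) * 5/9 = -13.444444
  Target is C: -13.444444
  Round to 2 decimals: -13.44
  -> result = -13.44 C
Step 2: convert_temperature(value=-13.44, from_unit=C, to_unit=K)
  Input already in C: -13.44
  To K: -13.44 + 273.15 = 259.71
  Round to 2 decimals: 259.71
  -> result = 259.71 K
259.71 K


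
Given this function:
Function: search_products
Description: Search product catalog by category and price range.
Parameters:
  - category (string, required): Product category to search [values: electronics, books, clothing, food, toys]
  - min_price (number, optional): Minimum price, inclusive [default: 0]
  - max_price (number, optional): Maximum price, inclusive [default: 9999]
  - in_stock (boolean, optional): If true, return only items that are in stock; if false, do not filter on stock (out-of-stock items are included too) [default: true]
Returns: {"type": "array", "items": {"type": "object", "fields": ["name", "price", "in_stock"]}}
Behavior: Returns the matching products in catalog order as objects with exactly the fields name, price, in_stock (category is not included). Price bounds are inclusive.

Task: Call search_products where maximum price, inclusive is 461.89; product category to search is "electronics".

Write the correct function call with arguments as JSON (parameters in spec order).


Mapping each described value to its parameter name:
  'Maximum price, inclusive' -> max_price = 461.89
  'Product category to search' -> category = "electronics"
search_products({"category": "electronics", "max_price": 461.89})


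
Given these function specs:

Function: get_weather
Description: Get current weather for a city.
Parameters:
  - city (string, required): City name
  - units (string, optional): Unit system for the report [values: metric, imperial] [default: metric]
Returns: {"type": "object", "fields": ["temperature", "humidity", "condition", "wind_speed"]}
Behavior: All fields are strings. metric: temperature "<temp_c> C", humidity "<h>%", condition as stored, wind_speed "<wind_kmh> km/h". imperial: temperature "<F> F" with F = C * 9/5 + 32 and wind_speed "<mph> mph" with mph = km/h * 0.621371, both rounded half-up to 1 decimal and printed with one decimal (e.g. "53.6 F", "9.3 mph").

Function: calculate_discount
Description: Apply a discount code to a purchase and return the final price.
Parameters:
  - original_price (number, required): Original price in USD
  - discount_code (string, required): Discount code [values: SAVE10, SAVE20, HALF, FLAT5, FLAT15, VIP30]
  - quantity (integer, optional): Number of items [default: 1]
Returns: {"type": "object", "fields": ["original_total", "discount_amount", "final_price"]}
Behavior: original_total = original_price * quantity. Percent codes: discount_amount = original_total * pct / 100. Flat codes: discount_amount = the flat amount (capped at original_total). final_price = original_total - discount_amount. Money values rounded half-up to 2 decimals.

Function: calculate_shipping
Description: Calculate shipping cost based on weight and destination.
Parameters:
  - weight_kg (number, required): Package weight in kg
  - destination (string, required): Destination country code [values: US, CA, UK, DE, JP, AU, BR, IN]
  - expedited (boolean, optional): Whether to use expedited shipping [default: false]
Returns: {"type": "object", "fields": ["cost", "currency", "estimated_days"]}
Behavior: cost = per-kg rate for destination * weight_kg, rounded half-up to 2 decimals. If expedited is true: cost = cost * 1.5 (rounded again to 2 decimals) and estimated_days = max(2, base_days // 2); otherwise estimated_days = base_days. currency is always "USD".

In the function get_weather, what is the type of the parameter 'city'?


The get_weather spec declares:
  - city (string, required): City name
Type:
string


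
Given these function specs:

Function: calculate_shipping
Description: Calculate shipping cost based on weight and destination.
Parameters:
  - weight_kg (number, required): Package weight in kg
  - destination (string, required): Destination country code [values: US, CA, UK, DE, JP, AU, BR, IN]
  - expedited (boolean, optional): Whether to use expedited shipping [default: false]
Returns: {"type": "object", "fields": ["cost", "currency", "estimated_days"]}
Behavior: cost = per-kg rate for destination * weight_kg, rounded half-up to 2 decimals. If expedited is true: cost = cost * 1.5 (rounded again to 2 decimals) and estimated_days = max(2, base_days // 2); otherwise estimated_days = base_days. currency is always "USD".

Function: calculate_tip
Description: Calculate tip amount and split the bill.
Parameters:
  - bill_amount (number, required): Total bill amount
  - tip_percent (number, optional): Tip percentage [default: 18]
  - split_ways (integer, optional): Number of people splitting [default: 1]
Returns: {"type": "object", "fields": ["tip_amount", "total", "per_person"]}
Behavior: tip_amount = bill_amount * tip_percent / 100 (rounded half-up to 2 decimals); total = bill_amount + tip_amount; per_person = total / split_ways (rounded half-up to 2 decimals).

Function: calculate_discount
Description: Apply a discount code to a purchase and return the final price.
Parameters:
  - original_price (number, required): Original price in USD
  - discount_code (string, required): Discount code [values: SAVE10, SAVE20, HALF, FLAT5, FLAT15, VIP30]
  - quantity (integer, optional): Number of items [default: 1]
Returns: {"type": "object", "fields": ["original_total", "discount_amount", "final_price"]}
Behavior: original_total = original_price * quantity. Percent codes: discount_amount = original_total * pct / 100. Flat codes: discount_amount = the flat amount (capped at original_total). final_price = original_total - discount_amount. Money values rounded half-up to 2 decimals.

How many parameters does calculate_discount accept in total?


Parameters of calculate_discount: original_price (required), discount_code (required), quantity (optional)
Total:
3


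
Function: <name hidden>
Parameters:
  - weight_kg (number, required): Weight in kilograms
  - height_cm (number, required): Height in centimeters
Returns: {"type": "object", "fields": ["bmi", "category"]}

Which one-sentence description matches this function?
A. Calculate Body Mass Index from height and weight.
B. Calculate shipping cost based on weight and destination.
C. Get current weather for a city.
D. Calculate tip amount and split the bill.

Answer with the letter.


Parameters weight_kg, height_cm and return ["bmi", "category"] fit: Calculate Body Mass Index from height and weight.
A


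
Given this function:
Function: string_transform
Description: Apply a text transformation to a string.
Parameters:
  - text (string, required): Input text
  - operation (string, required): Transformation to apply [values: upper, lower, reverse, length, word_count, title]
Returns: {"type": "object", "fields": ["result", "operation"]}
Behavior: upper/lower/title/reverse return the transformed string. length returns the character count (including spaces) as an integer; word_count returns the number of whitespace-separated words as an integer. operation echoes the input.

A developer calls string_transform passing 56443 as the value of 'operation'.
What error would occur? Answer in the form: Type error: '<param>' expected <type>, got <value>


Spec: 'operation' is declared as string; 56443 is an integer.
Type error: 'operation' expected string, got 56443


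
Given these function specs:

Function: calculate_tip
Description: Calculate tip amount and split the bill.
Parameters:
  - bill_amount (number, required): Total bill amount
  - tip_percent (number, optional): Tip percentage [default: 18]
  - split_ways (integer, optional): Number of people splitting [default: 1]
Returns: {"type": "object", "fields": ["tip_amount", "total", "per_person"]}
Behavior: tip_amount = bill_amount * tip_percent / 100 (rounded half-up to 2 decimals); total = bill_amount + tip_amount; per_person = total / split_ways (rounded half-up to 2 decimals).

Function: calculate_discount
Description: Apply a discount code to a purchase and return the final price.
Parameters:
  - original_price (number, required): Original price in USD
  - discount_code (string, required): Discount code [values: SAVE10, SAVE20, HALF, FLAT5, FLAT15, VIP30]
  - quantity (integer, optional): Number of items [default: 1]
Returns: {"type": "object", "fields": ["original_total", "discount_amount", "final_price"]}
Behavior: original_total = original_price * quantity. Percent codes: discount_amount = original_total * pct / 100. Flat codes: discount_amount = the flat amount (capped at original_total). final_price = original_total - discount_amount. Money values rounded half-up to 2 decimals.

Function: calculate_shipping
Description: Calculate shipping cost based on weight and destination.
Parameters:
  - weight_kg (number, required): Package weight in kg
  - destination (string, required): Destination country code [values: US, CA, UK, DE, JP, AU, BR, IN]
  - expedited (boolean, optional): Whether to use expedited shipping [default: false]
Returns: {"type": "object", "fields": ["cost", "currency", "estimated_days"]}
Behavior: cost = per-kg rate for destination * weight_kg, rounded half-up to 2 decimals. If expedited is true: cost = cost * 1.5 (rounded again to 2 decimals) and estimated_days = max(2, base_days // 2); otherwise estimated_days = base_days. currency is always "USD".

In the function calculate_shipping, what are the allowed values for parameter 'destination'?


The calculate_shipping spec declares:
  - destination (string, required): Destination country code [values: US, CA, UK, DE, JP, AU, BR, IN]
Allowed values:
US, CA, UK, DE, JP, AU, BR, IN


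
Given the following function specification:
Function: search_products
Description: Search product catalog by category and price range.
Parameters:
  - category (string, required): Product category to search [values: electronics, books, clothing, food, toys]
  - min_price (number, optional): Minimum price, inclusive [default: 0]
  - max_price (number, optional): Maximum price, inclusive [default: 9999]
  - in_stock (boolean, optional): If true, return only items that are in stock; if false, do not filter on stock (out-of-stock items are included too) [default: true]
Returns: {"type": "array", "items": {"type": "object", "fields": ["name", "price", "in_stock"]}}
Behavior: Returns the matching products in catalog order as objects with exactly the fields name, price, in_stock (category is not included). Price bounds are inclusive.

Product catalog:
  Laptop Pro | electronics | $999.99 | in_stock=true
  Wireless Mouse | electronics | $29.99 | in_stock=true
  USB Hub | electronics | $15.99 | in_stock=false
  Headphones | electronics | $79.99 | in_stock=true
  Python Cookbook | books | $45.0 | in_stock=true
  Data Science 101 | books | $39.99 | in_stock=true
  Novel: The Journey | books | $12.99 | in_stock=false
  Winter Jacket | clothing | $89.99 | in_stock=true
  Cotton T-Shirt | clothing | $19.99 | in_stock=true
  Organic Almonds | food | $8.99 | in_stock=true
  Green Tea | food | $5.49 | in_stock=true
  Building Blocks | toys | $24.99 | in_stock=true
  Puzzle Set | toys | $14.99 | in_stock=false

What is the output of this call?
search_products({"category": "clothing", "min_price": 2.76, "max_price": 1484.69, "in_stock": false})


Filter: category=clothing, 2.76 <= price <= 1484.69, in_stock=false so stock is not filtered
  Winter Jacket ($89.99): keep
  Cotton T-Shirt ($19.99): keep
Output:
[{"name": "Winter Jacket", "price": 89.99, "in_stock": true}, {"name": "Cotton T-Shirt", "price": 19.99, "in_stock": true}]
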